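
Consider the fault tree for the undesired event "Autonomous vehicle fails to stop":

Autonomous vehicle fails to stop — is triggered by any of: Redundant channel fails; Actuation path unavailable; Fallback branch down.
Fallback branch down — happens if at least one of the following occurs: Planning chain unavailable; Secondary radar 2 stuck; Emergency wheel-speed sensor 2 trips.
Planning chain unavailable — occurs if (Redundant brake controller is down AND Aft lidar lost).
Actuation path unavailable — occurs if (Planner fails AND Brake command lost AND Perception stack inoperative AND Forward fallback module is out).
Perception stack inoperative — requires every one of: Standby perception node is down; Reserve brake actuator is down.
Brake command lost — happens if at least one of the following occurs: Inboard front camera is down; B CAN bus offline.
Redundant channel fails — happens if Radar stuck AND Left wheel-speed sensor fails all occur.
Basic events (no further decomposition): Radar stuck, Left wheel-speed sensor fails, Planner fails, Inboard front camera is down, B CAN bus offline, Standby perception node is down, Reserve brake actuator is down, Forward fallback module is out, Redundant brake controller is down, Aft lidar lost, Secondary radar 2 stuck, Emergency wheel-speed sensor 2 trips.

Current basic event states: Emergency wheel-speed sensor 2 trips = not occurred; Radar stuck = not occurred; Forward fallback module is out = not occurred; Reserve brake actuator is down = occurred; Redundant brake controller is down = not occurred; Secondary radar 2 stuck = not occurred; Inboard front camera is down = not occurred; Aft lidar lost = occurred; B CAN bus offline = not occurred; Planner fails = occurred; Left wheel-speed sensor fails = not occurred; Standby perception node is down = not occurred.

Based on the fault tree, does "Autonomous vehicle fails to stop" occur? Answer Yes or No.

Redundant channel fails [AND]: Radar stuck=not, Left wheel-speed sensor fails=not → not all inputs occur → does not occur.
Brake command lost [OR]: Inboard front camera is down=not, B CAN bus offline=not → no input occurs → does not occur.
Perception stack inoperative [AND]: Standby perception node is down=not, Reserve brake actuator is down=occurs → not all inputs occur → does not occur.
Actuation path unavailable [AND]: Planner fails=occurs, Brake command lost=not, Perception stack inoperative=not, Forward fallback module is out=not → not all inputs occur → does not occur.
Planning chain unavailable [AND]: Redundant brake controller is down=not, Aft lidar lost=occurs → not all inputs occur → does not occur.
Fallback branch down [OR]: Planning chain unavailable=not, Secondary radar 2 stuck=not, Emergency wheel-speed sensor 2 trips=not → no input occurs → does not occur.
Autonomous vehicle fails to stop [OR]: Redundant channel fails=not, Actuation path unavailable=not, Fallback branch down=not → no input occurs → does not occur.

No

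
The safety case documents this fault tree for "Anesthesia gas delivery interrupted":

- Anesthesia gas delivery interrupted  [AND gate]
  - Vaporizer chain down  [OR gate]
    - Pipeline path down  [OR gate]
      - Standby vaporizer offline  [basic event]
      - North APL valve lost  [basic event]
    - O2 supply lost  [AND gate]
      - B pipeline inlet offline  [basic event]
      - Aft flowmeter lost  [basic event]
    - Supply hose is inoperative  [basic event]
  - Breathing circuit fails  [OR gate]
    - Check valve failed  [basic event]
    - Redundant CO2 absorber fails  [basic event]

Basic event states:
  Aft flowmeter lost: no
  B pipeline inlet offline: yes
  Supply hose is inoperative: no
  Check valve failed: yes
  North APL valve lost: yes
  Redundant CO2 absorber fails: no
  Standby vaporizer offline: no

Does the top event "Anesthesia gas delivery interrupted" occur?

Pipeline path down [OR]: Standby vaporizer offline=not, North APL valve lost=occurs → at least one input occurs → occurs.
O2 supply lost [AND]: B pipeline inlet offline=occurs, Aft flowmeter lost=not → not all inputs occur → does not occur.
Vaporizer chain down [OR]: Pipeline path down=occurs, O2 supply lost=not, Supply hose is inoperative=not → at least one input occurs → occurs.
Breathing circuit fails [OR]: Check valve failed=occurs, Redundant CO2 absorber fails=not → at least one input occurs → occurs.
Anesthesia gas delivery interrupted [AND]: Vaporizer chain down=occurs, Breathing circuit fails=occurs → all inputs occur → occurs.

Yes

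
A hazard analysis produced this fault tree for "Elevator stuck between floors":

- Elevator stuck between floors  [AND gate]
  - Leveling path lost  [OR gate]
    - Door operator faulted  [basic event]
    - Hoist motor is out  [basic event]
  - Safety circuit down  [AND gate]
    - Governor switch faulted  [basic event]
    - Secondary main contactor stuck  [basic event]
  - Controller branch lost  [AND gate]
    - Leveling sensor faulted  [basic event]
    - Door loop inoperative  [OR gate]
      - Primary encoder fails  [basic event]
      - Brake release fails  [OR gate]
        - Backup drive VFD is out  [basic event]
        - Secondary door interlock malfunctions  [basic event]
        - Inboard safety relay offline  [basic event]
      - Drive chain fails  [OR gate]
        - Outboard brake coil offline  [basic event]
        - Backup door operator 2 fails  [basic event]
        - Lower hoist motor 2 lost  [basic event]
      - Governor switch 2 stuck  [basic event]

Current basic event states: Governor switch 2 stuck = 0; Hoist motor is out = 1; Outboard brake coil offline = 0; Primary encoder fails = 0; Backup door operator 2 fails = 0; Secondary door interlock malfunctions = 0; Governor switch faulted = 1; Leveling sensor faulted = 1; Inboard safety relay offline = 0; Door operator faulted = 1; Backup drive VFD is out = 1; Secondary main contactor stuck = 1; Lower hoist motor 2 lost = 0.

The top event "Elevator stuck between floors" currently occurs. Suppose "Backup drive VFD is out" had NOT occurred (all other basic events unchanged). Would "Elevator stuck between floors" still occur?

Counterfactual: set "Backup drive VFD is out" to not occurred.
Leveling path lost [OR]: Door operator faulted=occurs, Hoist motor is out=occurs → at least one input occurs → occurs.
Safety circuit down [AND]: Governor switch faulted=occurs, Secondary main contactor stuck=occurs → all inputs occur → occurs.
Brake release fails [OR]: Backup drive VFD is out=not, Secondary door interlock malfunctions=not, Inboard safety relay offline=not → no input occurs → does not occur.
Drive chain fails [OR]: Outboard brake coil offline=not, Backup door operator 2 fails=not, Lower hoist motor 2 lost=not → no input occurs → does not occur.
Door loop inoperative [OR]: Primary encoder fails=not, Brake release fails=not, Drive chain fails=not, Governor switch 2 stuck=not → no input occurs → does not occur.
Controller branch lost [AND]: Leveling sensor faulted=occurs, Door loop inoperative=not → not all inputs occur → does not occur.
Elevator stuck between floors [AND]: Leveling path lost=occurs, Safety circuit down=occurs, Controller branch lost=not → not all inputs occur → does not occur.

No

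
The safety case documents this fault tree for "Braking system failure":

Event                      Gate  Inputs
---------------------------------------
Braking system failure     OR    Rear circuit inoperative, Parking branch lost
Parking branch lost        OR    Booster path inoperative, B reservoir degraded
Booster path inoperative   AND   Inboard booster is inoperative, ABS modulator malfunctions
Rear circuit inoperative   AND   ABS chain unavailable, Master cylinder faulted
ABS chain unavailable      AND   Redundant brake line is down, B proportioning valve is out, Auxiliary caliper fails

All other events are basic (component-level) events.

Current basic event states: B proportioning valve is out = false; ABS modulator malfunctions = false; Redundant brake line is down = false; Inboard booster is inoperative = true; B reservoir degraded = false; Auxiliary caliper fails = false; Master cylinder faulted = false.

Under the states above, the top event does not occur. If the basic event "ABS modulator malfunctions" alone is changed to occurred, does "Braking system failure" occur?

Counterfactual: set "ABS modulator malfunctions" to occurred.
ABS chain unavailable [AND]: Redundant brake line is down=not, B proportioning valve is out=not, Auxiliary caliper fails=not → not all inputs occur → does not occur.
Rear circuit inoperative [AND]: ABS chain unavailable=not, Master cylinder faulted=not → not all inputs occur → does not occur.
Booster path inoperative [AND]: Inboard booster is inoperative=occurs, ABS modulator malfunctions=occurs → all inputs occur → occurs.
Parking branch lost [OR]: Booster path inoperative=occurs, B reservoir degraded=not → at least one input occurs → occurs.
Braking system failure [OR]: Rear circuit inoperative=not, Parking branch lost=occurs → at least one input occurs → occurs.

Yes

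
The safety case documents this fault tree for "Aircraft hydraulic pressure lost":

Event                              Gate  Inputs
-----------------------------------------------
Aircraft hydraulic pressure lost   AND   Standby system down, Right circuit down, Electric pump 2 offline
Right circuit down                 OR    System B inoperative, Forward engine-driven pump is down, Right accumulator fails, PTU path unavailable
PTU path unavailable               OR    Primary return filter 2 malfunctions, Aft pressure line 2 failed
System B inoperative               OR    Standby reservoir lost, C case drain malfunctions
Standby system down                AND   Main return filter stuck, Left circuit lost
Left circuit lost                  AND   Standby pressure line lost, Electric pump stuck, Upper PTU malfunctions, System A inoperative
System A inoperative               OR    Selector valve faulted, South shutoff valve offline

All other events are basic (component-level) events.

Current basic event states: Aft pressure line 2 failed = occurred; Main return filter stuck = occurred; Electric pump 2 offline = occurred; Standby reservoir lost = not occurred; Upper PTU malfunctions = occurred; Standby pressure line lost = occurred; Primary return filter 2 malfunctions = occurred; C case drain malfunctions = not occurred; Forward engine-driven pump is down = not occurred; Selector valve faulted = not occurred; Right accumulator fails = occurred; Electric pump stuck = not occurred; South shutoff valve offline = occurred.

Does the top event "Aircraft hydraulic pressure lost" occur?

System A inoperative [OR]: Selector valve faulted=not, South shutoff valve offline=occurs → at least one input occurs → occurs.
Left circuit lost [AND]: Standby pressure line lost=occurs, Electric pump stuck=not, Upper PTU malfunctions=occurs, System A inoperative=occurs → not all inputs occur → does not occur.
Standby system down [AND]: Main return filter stuck=occurs, Left circuit lost=not → not all inputs occur → does not occur.
System B inoperative [OR]: Standby reservoir lost=not, C case drain malfunctions=not → no input occurs → does not occur.
PTU path unavailable [OR]: Primary return filter 2 malfunctions=occurs, Aft pressure line 2 failed=occurs → at least one input occurs → occurs.
Right circuit down [OR]: System B inoperative=not, Forward engine-driven pump is down=not, Right accumulator fails=occurs, PTU path unavailable=occurs → at least one input occurs → occurs.
Aircraft hydraulic pressure lost [AND]: Standby system down=not, Right circuit down=occurs, Electric pump 2 offline=occurs → not all inputs occur → does not occur.

No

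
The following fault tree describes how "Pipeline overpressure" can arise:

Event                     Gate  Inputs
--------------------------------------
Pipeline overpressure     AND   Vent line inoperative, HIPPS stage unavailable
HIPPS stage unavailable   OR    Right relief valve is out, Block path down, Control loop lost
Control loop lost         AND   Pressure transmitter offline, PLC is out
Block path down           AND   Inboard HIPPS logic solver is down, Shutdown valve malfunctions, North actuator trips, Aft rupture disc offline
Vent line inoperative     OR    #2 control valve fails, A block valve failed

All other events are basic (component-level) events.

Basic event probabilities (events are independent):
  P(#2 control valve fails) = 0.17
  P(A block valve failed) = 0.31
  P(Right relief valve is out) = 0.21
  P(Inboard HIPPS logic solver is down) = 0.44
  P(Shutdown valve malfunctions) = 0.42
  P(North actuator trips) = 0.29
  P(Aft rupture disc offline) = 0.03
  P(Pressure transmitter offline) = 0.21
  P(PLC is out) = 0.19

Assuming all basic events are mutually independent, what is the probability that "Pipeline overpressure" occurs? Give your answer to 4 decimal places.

0.1037

P(Vent line inoperative) [OR] = 1 − (1−0.17) × (1−0.31) = 0.427300
P(Block path down) [AND] = 0.44 × 0.42 × 0.29 × 0.03 = 0.001608
P(Control loop lost) [AND] = 0.21 × 0.19 = 0.039900
P(HIPPS stage unavailable) [OR] = 1 − (1−0.21) × (1−0.001608) × (1−0.039900) = 0.242741
P(Pipeline overpressure) [AND] = 0.427300 × 0.242741 = 0.103723
Rounded to 4 decimal places: P(Pipeline overpressure) ≈ 0.1037.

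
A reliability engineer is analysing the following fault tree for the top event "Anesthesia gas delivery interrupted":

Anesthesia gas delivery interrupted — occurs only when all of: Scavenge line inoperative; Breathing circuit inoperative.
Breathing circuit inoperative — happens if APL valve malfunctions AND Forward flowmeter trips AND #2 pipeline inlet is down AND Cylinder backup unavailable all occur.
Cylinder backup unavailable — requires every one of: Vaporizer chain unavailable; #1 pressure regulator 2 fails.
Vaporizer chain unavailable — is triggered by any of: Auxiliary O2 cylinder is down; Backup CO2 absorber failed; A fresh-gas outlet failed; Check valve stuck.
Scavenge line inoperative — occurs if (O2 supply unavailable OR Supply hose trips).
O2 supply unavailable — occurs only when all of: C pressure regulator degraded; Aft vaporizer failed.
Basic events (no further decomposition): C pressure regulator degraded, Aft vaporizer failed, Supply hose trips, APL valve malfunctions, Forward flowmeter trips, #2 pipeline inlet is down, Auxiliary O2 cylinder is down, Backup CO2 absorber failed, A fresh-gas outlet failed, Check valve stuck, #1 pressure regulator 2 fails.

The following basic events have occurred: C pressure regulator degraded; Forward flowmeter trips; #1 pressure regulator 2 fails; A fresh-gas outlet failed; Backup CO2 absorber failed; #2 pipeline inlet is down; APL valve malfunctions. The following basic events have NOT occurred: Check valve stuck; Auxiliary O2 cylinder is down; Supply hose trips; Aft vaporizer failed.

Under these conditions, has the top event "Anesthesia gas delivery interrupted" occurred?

O2 supply unavailable [AND]: C pressure regulator degraded=occurs, Aft vaporizer failed=not → not all inputs occur → does not occur.
Scavenge line inoperative [OR]: O2 supply unavailable=not, Supply hose trips=not → no input occurs → does not occur.
Vaporizer chain unavailable [OR]: Auxiliary O2 cylinder is down=not, Backup CO2 absorber failed=occurs, A fresh-gas outlet failed=occurs, Check valve stuck=not → at least one input occurs → occurs.
Cylinder backup unavailable [AND]: Vaporizer chain unavailable=occurs, #1 pressure regulator 2 fails=occurs → all inputs occur → occurs.
Breathing circuit inoperative [AND]: APL valve malfunctions=occurs, Forward flowmeter trips=occurs, #2 pipeline inlet is down=occurs, Cylinder backup unavailable=occurs → all inputs occur → occurs.
Anesthesia gas delivery interrupted [AND]: Scavenge line inoperative=not, Breathing circuit inoperative=occurs → not all inputs occur → does not occur.

No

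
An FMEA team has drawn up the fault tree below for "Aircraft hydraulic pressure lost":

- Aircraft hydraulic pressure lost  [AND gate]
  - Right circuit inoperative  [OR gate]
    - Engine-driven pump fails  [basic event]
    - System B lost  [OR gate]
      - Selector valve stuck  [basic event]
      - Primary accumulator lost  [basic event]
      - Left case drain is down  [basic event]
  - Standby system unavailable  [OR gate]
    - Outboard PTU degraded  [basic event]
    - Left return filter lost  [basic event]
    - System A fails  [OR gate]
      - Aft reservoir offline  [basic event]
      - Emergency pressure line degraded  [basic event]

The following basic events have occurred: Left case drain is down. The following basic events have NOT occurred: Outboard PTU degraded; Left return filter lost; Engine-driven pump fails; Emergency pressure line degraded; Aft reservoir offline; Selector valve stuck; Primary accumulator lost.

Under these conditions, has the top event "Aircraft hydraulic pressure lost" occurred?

No

System B lost [OR]: Selector valve stuck=not, Primary accumulator lost=not, Left case drain is down=occurs → at least one input occurs → occurs.
Right circuit inoperative [OR]: Engine-driven pump fails=not, System B lost=occurs → at least one input occurs → occurs.
System A fails [OR]: Aft reservoir offline=not, Emergency pressure line degraded=not → no input occurs → does not occur.
Standby system unavailable [OR]: Outboard PTU degraded=not, Left return filter lost=not, System A fails=not → no input occurs → does not occur.
Aircraft hydraulic pressure lost [AND]: Right circuit inoperative=occurs, Standby system unavailable=not → not all inputs occur → does not occur.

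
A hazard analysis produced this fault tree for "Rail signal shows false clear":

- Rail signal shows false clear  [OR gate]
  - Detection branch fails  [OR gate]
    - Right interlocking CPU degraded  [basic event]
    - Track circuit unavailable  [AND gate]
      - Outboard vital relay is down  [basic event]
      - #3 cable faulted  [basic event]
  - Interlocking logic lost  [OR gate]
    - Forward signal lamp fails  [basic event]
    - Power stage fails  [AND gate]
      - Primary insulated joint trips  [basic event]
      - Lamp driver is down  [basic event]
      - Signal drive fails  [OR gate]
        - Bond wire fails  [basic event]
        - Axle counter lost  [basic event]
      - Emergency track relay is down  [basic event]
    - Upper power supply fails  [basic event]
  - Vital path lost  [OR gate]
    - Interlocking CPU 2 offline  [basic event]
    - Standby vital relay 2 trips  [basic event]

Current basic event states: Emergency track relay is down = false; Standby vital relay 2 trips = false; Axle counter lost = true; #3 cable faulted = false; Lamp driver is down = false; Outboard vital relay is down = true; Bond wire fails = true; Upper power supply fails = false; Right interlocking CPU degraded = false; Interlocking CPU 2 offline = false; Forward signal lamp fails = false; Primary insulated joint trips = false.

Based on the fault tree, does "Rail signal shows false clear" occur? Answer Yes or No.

Track circuit unavailable [AND]: Outboard vital relay is down=occurs, #3 cable faulted=not → not all inputs occur → does not occur.
Detection branch fails [OR]: Right interlocking CPU degraded=not, Track circuit unavailable=not → no input occurs → does not occur.
Signal drive fails [OR]: Bond wire fails=occurs, Axle counter lost=occurs → at least one input occurs → occurs.
Power stage fails [AND]: Primary insulated joint trips=not, Lamp driver is down=not, Signal drive fails=occurs, Emergency track relay is down=not → not all inputs occur → does not occur.
Interlocking logic lost [OR]: Forward signal lamp fails=not, Power stage fails=not, Upper power supply fails=not → no input occurs → does not occur.
Vital path lost [OR]: Interlocking CPU 2 offline=not, Standby vital relay 2 trips=not → no input occurs → does not occur.
Rail signal shows false clear [OR]: Detection branch fails=not, Interlocking logic lost=not, Vital path lost=not → no input occurs → does not occur.

No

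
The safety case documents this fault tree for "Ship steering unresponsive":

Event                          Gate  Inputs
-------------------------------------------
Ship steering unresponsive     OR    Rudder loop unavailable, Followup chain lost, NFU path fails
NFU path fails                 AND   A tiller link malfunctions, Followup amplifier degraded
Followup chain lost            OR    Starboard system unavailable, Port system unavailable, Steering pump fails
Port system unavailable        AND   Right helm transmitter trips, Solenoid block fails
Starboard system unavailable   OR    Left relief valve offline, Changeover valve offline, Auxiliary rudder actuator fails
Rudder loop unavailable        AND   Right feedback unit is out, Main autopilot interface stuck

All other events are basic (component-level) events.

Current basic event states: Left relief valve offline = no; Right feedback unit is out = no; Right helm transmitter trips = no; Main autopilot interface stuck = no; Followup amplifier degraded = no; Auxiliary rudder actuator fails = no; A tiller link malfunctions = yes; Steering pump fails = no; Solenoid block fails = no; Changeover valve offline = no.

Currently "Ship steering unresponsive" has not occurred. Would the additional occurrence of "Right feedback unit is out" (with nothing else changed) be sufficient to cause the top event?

No

Counterfactual: set "Right feedback unit is out" to occurred.
Rudder loop unavailable [AND]: Right feedback unit is out=occurs, Main autopilot interface stuck=not → not all inputs occur → does not occur.
Starboard system unavailable [OR]: Left relief valve offline=not, Changeover valve offline=not, Auxiliary rudder actuator fails=not → no input occurs → does not occur.
Port system unavailable [AND]: Right helm transmitter trips=not, Solenoid block fails=not → not all inputs occur → does not occur.
Followup chain lost [OR]: Starboard system unavailable=not, Port system unavailable=not, Steering pump fails=not → no input occurs → does not occur.
NFU path fails [AND]: A tiller link malfunctions=occurs, Followup amplifier degraded=not → not all inputs occur → does not occur.
Ship steering unresponsive [OR]: Rudder loop unavailable=not, Followup chain lost=not, NFU path fails=not → no input occurs → does not occur.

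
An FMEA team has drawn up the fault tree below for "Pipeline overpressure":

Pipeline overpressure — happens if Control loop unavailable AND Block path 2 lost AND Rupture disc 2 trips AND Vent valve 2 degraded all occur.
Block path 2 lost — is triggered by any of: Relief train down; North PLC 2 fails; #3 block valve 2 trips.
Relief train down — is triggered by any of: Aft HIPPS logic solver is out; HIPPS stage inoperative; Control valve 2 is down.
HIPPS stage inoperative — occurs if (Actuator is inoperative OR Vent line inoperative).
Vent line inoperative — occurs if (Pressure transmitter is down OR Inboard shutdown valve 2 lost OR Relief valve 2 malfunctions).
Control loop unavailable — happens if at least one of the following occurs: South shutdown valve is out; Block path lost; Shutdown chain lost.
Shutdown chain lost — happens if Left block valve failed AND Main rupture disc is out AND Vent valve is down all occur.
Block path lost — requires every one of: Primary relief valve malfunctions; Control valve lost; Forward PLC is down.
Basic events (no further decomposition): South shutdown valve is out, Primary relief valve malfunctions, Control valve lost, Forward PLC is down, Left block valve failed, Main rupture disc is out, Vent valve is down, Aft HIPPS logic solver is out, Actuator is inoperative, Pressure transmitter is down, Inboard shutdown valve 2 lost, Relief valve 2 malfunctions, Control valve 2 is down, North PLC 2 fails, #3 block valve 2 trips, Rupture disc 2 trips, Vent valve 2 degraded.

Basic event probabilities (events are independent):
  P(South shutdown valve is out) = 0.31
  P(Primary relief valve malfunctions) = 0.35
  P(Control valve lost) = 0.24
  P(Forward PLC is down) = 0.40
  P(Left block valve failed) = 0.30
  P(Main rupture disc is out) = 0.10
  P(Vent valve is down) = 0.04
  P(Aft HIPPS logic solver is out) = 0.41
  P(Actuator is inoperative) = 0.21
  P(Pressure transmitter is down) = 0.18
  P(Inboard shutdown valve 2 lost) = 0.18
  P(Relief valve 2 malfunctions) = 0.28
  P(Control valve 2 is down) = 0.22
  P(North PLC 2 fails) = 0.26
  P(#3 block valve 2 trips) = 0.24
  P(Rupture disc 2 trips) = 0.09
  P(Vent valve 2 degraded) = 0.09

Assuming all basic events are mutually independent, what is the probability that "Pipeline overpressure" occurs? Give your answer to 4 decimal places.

0.0024

P(Block path lost) [AND] = 0.35 × 0.24 × 0.40 = 0.033600
P(Shutdown chain lost) [AND] = 0.30 × 0.10 × 0.04 = 0.001200
P(Control loop unavailable) [OR] = 1 − (1−0.31) × (1−0.033600) × (1−0.001200) = 0.333984
P(Vent line inoperative) [OR] = 1 − (1−0.18) × (1−0.18) × (1−0.28) = 0.515872
P(HIPPS stage inoperative) [OR] = 1 − (1−0.21) × (1−0.515872) = 0.617539
P(Relief train down) [OR] = 1 − (1−0.41) × (1−0.617539) × (1−0.22) = 0.823991
P(Block path 2 lost) [OR] = 1 − (1−0.823991) × (1−0.26) × (1−0.24) = 0.901013
P(Pipeline overpressure) [AND] = 0.333984 × 0.901013 × 0.09 × 0.09 = 0.002437
Rounded to 4 decimal places: P(Pipeline overpressure) ≈ 0.0024.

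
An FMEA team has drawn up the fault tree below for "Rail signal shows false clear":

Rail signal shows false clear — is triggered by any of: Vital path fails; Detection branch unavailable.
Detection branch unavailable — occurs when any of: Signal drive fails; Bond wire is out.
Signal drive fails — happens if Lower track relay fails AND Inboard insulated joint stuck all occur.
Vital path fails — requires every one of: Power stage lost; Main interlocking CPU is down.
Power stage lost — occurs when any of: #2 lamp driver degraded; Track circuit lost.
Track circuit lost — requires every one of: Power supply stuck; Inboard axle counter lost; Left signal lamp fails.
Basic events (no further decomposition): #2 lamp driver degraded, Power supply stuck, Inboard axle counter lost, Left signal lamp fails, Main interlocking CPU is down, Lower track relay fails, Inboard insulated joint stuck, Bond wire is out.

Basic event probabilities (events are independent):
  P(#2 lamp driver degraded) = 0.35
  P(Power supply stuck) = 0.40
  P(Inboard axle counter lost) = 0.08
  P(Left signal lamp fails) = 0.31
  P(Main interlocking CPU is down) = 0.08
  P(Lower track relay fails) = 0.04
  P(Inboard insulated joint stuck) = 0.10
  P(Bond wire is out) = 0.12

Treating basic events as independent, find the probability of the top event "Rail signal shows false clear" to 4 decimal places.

P(Track circuit lost) [AND] = 0.40 × 0.08 × 0.31 = 0.009920
P(Power stage lost) [OR] = 1 − (1−0.35) × (1−0.009920) = 0.356448
P(Vital path fails) [AND] = 0.356448 × 0.08 = 0.028516
P(Signal drive fails) [AND] = 0.04 × 0.10 = 0.004000
P(Detection branch unavailable) [OR] = 1 − (1−0.004000) × (1−0.12) = 0.123520
P(Rail signal shows false clear) [OR] = 1 − (1−0.028516) × (1−0.123520) = 0.148514
Rounded to 4 decimal places: P(Rail signal shows false clear) ≈ 0.1485.

0.1485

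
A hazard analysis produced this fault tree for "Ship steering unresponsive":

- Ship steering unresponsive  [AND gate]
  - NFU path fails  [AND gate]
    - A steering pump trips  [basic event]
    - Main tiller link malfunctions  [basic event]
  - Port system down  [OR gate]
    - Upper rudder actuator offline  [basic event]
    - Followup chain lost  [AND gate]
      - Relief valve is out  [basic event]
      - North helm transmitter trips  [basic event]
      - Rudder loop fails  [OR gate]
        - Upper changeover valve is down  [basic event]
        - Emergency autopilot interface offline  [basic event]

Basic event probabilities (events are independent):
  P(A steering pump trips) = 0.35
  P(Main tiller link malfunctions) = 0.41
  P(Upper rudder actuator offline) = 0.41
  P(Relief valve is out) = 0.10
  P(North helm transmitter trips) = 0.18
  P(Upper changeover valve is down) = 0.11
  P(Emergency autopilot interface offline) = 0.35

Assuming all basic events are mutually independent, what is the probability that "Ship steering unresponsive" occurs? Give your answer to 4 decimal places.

0.0595

P(NFU path fails) [AND] = 0.35 × 0.41 = 0.143500
P(Rudder loop fails) [OR] = 1 − (1−0.11) × (1−0.35) = 0.421500
P(Followup chain lost) [AND] = 0.10 × 0.18 × 0.421500 = 0.007587
P(Port system down) [OR] = 1 − (1−0.41) × (1−0.007587) = 0.414476
P(Ship steering unresponsive) [AND] = 0.143500 × 0.414476 = 0.059477
Rounded to 4 decimal places: P(Ship steering unresponsive) ≈ 0.0595.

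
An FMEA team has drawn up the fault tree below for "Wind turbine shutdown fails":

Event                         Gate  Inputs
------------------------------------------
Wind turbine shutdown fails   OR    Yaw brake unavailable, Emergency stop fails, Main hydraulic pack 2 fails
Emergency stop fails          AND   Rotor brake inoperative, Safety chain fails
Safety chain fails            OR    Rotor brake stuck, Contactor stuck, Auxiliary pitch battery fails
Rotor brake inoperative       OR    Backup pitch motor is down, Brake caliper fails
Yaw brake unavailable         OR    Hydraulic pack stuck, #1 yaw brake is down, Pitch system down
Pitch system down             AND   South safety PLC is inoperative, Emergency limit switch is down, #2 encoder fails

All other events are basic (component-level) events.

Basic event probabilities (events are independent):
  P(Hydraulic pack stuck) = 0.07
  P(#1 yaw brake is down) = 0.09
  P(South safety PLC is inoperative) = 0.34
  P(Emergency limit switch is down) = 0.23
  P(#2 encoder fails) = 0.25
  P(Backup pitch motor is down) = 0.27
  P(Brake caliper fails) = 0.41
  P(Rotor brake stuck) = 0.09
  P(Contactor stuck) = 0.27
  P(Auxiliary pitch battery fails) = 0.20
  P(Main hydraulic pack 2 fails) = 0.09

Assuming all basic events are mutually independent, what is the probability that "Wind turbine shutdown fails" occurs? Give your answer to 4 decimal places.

P(Pitch system down) [AND] = 0.34 × 0.23 × 0.25 = 0.019550
P(Yaw brake unavailable) [OR] = 1 − (1−0.07) × (1−0.09) × (1−0.019550) = 0.170245
P(Rotor brake inoperative) [OR] = 1 − (1−0.27) × (1−0.41) = 0.569300
P(Safety chain fails) [OR] = 1 − (1−0.09) × (1−0.27) × (1−0.20) = 0.468560
P(Emergency stop fails) [AND] = 0.569300 × 0.468560 = 0.266751
P(Wind turbine shutdown fails) [OR] = 1 − (1−0.170245) × (1−0.266751) × (1−0.09) = 0.446341
Rounded to 4 decimal places: P(Wind turbine shutdown fails) ≈ 0.4463.

0.4463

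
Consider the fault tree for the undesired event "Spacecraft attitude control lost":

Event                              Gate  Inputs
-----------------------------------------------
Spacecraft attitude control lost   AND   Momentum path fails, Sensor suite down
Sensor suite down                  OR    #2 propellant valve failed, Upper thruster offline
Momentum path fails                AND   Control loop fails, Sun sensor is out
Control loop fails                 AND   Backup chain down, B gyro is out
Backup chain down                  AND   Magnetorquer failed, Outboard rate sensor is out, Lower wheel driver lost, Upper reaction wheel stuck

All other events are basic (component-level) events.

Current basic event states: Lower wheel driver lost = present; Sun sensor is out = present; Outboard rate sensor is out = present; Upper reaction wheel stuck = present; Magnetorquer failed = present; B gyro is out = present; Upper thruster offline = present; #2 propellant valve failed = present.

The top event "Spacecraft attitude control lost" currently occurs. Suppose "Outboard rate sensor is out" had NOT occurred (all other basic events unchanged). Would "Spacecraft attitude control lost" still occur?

Counterfactual: set "Outboard rate sensor is out" to not occurred.
Backup chain down [AND]: Magnetorquer failed=occurs, Outboard rate sensor is out=not, Lower wheel driver lost=occurs, Upper reaction wheel stuck=occurs → not all inputs occur → does not occur.
Control loop fails [AND]: Backup chain down=not, B gyro is out=occurs → not all inputs occur → does not occur.
Momentum path fails [AND]: Control loop fails=not, Sun sensor is out=occurs → not all inputs occur → does not occur.
Sensor suite down [OR]: #2 propellant valve failed=occurs, Upper thruster offline=occurs → at least one input occurs → occurs.
Spacecraft attitude control lost [AND]: Momentum path fails=not, Sensor suite down=occurs → not all inputs occur → does not occur.

No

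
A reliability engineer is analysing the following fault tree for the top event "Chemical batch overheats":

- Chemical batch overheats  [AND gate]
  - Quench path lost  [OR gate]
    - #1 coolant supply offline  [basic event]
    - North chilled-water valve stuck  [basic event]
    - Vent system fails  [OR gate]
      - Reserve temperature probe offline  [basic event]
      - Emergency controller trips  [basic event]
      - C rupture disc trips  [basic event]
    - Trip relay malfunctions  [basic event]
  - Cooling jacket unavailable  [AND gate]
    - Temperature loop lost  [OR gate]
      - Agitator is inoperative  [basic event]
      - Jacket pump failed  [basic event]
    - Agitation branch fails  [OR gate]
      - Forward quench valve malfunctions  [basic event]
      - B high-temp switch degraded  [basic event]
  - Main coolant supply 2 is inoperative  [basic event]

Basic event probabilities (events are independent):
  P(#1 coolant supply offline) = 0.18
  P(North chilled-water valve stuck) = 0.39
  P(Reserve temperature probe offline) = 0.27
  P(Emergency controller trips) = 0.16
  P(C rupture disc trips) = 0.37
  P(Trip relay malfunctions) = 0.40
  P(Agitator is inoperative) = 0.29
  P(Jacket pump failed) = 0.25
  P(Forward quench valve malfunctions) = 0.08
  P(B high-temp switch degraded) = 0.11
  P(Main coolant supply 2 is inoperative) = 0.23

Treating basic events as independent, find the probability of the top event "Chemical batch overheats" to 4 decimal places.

0.0172

P(Vent system fails) [OR] = 1 − (1−0.27) × (1−0.16) × (1−0.37) = 0.613684
P(Quench path lost) [OR] = 1 − (1−0.18) × (1−0.39) × (1−0.613684) × (1−0.40) = 0.884059
P(Temperature loop lost) [OR] = 1 − (1−0.29) × (1−0.25) = 0.467500
P(Agitation branch fails) [OR] = 1 − (1−0.08) × (1−0.11) = 0.181200
P(Cooling jacket unavailable) [AND] = 0.467500 × 0.181200 = 0.084711
P(Chemical batch overheats) [AND] = 0.884059 × 0.084711 × 0.23 = 0.017225
Rounded to 4 decimal places: P(Chemical batch overheats) ≈ 0.0172.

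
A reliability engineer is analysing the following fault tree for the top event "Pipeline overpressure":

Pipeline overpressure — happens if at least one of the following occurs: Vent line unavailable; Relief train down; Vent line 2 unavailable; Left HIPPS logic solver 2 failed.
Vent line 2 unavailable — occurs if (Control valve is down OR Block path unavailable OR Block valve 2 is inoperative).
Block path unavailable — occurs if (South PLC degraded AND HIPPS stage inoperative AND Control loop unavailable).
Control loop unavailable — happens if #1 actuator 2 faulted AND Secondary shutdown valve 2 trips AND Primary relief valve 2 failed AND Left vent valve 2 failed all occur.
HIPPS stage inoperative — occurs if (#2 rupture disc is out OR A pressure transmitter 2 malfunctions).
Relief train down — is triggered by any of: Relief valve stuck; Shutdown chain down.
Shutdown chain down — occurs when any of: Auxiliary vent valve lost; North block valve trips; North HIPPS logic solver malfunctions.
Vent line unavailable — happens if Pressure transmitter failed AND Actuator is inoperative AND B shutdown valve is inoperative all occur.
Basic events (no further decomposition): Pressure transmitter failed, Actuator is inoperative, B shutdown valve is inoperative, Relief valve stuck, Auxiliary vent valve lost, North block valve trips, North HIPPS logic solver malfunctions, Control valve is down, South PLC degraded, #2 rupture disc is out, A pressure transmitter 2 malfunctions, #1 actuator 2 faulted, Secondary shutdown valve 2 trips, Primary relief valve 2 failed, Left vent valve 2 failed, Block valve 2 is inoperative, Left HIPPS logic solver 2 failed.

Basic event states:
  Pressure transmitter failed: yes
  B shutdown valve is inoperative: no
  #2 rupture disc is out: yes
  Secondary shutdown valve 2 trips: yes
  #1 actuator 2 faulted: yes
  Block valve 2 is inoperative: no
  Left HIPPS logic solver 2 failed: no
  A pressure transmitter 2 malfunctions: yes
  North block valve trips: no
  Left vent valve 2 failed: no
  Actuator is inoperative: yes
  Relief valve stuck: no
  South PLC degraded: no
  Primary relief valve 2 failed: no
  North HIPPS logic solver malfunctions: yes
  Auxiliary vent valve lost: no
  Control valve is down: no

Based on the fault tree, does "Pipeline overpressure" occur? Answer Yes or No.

Vent line unavailable [AND]: Pressure transmitter failed=occurs, Actuator is inoperative=occurs, B shutdown valve is inoperative=not → not all inputs occur → does not occur.
Shutdown chain down [OR]: Auxiliary vent valve lost=not, North block valve trips=not, North HIPPS logic solver malfunctions=occurs → at least one input occurs → occurs.
Relief train down [OR]: Relief valve stuck=not, Shutdown chain down=occurs → at least one input occurs → occurs.
HIPPS stage inoperative [OR]: #2 rupture disc is out=occurs, A pressure transmitter 2 malfunctions=occurs → at least one input occurs → occurs.
Control loop unavailable [AND]: #1 actuator 2 faulted=occurs, Secondary shutdown valve 2 trips=occurs, Primary relief valve 2 failed=not, Left vent valve 2 failed=not → not all inputs occur → does not occur.
Block path unavailable [AND]: South PLC degraded=not, HIPPS stage inoperative=occurs, Control loop unavailable=not → not all inputs occur → does not occur.
Vent line 2 unavailable [OR]: Control valve is down=not, Block path unavailable=not, Block valve 2 is inoperative=not → no input occurs → does not occur.
Pipeline overpressure [OR]: Vent line unavailable=not, Relief train down=occurs, Vent line 2 unavailable=not, Left HIPPS logic solver 2 failed=not → at least one input occurs → occurs.

Yes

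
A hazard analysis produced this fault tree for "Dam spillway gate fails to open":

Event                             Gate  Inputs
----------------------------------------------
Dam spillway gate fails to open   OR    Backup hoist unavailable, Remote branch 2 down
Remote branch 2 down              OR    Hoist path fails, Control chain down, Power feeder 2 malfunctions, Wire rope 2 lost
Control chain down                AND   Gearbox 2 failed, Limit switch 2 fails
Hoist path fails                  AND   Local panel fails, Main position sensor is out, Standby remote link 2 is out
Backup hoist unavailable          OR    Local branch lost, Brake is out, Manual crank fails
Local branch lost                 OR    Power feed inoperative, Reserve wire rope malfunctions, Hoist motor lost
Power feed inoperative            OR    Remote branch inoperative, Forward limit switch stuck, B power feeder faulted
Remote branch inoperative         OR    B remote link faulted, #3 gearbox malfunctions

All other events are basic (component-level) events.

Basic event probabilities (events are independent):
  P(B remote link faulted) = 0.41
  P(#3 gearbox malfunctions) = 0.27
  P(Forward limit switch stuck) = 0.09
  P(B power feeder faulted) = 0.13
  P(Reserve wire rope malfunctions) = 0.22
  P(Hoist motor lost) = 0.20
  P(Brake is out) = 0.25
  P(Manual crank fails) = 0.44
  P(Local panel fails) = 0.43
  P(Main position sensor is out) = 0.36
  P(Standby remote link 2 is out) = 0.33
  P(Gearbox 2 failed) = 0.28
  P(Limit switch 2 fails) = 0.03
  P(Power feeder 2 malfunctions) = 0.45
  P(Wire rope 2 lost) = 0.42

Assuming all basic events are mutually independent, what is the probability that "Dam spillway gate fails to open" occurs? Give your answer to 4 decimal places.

P(Remote branch inoperative) [OR] = 1 − (1−0.41) × (1−0.27) = 0.569300
P(Power feed inoperative) [OR] = 1 − (1−0.569300) × (1−0.09) × (1−0.13) = 0.659015
P(Local branch lost) [OR] = 1 − (1−0.659015) × (1−0.22) × (1−0.20) = 0.787225
P(Backup hoist unavailable) [OR] = 1 − (1−0.787225) × (1−0.25) × (1−0.44) = 0.910635
P(Hoist path fails) [AND] = 0.43 × 0.36 × 0.33 = 0.051084
P(Control chain down) [AND] = 0.28 × 0.03 = 0.008400
P(Remote branch 2 down) [OR] = 1 − (1−0.051084) × (1−0.008400) × (1−0.45) × (1−0.42) = 0.699839
P(Dam spillway gate fails to open) [OR] = 1 − (1−0.910635) × (1−0.699839) = 0.973176
Rounded to 4 decimal places: P(Dam spillway gate fails to open) ≈ 0.9732.

0.9732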